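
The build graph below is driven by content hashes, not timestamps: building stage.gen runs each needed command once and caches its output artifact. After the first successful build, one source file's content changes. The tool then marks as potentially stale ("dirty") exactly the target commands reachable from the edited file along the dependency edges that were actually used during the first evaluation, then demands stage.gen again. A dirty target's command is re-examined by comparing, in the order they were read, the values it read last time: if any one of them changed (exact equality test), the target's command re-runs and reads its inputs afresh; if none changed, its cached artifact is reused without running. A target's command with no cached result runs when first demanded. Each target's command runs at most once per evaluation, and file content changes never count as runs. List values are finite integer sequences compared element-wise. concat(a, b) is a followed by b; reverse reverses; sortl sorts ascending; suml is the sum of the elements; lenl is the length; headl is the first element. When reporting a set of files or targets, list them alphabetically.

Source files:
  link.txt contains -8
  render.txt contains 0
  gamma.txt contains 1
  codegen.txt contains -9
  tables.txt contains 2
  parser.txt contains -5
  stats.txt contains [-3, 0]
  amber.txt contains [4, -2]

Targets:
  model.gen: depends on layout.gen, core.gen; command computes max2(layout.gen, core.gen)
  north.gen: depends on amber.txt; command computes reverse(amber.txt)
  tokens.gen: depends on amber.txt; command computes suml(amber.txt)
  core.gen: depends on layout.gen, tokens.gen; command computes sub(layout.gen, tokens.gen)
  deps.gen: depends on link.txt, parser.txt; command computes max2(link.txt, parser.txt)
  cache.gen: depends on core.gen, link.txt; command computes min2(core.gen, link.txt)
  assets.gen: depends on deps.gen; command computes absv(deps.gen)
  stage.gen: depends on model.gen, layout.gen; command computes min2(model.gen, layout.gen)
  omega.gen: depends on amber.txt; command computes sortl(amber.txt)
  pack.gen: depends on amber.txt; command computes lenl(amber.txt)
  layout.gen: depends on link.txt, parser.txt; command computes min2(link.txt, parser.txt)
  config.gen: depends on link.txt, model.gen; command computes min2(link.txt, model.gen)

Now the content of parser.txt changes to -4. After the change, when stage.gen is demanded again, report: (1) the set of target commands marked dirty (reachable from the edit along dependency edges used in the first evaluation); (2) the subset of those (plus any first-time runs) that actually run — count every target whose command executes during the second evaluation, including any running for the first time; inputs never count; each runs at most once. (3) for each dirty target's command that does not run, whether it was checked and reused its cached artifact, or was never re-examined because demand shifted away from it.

Dirty set: core.gen, layout.gen, model.gen, stage.gen.
Run set: layout.gen (1 run).
Re-examined without running (cache reused): core.gen, model.gen, stage.gen.
The important point: layout.gen recomputes to an identical value, and the output ends up unchanged.

Initial pass — values computed on the first demand:
  layout.gen = min2(-8, -5) = -8
  tokens.gen = suml([4, -2]) = 2
  core.gen = sub(-8, 2) = -10
  model.gen = max2(-8, -10) = -8
  stage.gen = min2(-8, -8) = -8

Second demand — change propagation:
  layout.gen: re-runs because parser.txt -5->-4; new result -8 (unchanged).
  core.gen: re-examined; everything it read last time is the same (layout.gen unchanged, tokens.gen unchanged) — cache -10 kept, no run.
  model.gen: re-examined; everything it read last time is the same (layout.gen unchanged, core.gen unchanged) — cache -8 kept, no run.
  stage.gen: re-examined; everything it read last time is the same (model.gen unchanged, layout.gen unchanged) — cache -8 kept, no run.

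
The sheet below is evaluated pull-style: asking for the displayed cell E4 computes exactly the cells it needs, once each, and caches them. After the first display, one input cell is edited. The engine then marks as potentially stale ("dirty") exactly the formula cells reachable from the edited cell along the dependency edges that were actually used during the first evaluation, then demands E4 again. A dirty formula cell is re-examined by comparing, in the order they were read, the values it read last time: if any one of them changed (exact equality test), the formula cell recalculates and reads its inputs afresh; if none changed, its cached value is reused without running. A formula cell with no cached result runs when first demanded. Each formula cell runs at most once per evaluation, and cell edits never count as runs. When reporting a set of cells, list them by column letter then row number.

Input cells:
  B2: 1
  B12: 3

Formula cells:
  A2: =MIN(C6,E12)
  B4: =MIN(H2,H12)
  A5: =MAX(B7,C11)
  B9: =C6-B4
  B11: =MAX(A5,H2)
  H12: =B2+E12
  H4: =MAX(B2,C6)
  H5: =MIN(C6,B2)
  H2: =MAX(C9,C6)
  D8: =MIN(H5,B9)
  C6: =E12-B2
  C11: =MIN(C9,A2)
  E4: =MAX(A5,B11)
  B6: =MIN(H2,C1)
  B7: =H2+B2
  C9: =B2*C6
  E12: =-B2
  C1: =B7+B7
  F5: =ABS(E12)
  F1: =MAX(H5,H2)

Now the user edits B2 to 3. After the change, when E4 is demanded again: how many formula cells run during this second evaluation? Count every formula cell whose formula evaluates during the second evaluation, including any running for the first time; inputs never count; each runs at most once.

10 formula cells run: A2, A5, B7, B11, C6, C9, C11, E4, E12, H2.

First demand of the output computes:
  E12 = -(1) = -1
  C6 = -1 - 1 = -2
  A2 = MIN(-2, -1) = -2
  C9 = 1 * -2 = -2
  C11 = MIN(-2, -2) = -2
  H2 = MAX(-2, -2) = -2
  B7 = -2 + 1 = -1
  A5 = MAX(-1, -2) = -1
  B11 = MAX(-1, -2) = -1
  E4 = MAX(-1, -1) = -1

After the edit, cleaning proceeds:
  E12: a read changed (B2 1->3) — executes, giving -3.
  C6: a read changed (E12 -1->-3; B2 1->3) — executes, giving -6.
  A2: a read changed (C6 -2->-6; E12 -1->-3) — executes, giving -6.
  C9: a read changed (B2 1->3; C6 -2->-6) — executes, giving -18.
  C11: a read changed (C9 -2->-18; A2 -2->-6) — executes, giving -18.
  H2: a read changed (C9 -2->-18; C6 -2->-6) — executes, giving -6.
  B7: a read changed (H2 -2->-6; B2 1->3) — executes, giving -3.
  A5: a read changed (B7 -1->-3; C11 -2->-18) — executes, giving -3.
  B11: a read changed (A5 -1->-3; H2 -2->-6) — executes, giving -3.
  E4: a read changed (A5 -1->-3; B11 -1->-3) — executes, giving -3.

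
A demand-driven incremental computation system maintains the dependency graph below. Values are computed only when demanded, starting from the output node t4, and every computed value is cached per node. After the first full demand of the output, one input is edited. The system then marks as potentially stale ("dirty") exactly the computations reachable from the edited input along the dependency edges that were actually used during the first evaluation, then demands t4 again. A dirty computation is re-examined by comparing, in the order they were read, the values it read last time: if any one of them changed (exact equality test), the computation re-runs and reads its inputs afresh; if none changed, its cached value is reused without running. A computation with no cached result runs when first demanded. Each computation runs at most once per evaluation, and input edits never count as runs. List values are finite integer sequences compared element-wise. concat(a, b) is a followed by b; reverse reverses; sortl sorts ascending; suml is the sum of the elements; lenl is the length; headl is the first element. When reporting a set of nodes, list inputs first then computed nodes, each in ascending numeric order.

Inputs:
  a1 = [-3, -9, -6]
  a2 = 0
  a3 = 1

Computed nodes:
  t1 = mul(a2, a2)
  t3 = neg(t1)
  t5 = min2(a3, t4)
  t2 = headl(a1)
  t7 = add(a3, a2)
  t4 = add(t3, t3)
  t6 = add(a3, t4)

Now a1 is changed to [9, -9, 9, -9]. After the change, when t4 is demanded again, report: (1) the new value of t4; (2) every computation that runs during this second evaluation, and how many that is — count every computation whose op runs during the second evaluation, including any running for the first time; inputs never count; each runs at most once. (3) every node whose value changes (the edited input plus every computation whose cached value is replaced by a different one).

New value of t4: 0.
Computations that run: none — 0 in total.
Values that change: a1.
Key observation: a1 is never demanded by the output, so the edit triggers no recomputation at all.

First evaluation (everything demanded from the output):
  t1 = mul(0, 0) = 0
  t3 = neg(0) = 0
  t4 = add(0, 0) = 0

Propagation after the edit:
  a1 feeds no computation that the output demands — nothing is marked dirty and nothing runs.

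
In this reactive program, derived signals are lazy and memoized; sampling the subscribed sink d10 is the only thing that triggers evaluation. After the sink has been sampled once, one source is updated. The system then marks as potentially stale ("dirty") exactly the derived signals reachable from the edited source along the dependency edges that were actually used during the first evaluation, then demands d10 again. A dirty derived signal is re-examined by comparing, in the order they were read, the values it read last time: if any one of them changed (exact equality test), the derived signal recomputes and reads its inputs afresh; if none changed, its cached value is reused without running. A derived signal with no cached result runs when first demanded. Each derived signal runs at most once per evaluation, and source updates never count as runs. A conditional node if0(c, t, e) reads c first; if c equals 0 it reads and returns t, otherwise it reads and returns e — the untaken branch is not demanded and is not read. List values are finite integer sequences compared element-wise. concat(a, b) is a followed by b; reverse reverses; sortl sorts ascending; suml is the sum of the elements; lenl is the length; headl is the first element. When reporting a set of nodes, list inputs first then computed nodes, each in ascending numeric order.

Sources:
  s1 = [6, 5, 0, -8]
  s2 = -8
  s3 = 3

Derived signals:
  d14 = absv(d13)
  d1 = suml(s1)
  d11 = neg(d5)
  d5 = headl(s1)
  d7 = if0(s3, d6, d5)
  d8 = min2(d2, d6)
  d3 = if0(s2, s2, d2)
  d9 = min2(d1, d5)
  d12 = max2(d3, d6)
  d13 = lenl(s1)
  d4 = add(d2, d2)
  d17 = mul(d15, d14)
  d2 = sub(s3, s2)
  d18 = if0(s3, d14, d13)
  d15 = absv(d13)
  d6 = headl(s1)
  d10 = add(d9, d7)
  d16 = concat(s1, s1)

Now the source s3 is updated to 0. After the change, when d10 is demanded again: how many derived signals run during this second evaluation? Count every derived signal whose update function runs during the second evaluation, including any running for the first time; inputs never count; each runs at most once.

First demand of the output computes:
  d1 = suml([6, 5, 0, -8]) = 3
  d5 = headl([6, 5, 0, -8]) = 6
  d7 = if0(s3=3 -> else branch d5) = 6
  d9 = min2(3, 6) = 3
  d10 = add(3, 6) = 9

After the edit, cleaning proceeds:
  d6: had never run; runs now, result 6.
  d7: a read changed (s3 3->0) — executes, giving 6 — identical to its old value.
  d10: dirty, but its reads are unchanged (d9 unchanged, d7 unchanged); cached 9 stands.

Note the branch switch — d6 had no cache and runs now for the first time.

2 derived signals run: d6, d7.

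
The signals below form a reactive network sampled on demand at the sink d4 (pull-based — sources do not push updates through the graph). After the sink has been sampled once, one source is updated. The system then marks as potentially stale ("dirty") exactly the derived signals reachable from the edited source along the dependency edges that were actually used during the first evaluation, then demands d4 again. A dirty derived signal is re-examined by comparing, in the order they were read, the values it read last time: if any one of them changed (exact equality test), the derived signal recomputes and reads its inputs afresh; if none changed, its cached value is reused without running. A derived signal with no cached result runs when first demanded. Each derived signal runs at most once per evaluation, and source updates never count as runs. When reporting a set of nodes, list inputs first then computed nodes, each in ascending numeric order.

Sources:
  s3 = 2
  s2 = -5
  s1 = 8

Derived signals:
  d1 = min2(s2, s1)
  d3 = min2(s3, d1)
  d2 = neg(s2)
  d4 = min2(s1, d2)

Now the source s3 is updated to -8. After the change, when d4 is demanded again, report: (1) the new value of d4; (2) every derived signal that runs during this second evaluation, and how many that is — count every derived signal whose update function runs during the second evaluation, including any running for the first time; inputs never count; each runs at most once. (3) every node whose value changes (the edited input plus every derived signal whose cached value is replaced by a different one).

d4 now evaluates to 5.
Run set: none (0 run).
Changed values: s3.
The important point: nothing the output needs ever reads s3, so the edit is invisible to it.

Initial pass — values computed on the first demand:
  d2 = neg(-5) = 5
  d4 = min2(8, 5) = 5

Second demand — change propagation:
  no demanded computation ever read s3, so the edit dirties nothing and nothing runs.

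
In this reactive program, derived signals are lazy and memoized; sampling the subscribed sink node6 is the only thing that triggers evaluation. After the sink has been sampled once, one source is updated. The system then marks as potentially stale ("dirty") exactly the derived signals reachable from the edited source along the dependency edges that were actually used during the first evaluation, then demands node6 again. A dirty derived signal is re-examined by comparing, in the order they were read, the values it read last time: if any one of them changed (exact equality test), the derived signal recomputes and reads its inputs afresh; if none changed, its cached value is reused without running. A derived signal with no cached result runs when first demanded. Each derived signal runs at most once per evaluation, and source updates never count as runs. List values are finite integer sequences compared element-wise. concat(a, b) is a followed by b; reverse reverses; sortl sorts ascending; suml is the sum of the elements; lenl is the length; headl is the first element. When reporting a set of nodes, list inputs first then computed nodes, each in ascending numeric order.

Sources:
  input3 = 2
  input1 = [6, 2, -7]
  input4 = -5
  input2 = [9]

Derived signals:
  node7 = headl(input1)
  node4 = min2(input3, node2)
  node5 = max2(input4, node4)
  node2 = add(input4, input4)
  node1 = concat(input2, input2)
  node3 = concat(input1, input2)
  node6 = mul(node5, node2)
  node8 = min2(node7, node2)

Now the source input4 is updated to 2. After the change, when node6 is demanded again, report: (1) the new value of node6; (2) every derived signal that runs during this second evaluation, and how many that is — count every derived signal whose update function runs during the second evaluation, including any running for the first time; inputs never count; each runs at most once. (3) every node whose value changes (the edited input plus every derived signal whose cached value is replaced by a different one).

Demanding node6 again yields 8.
4 derived signals run: node2, node4, node5, node6.
The nodes whose values change: input4, node2, node4, node5, node6.

First demand of the output computes:
  node2 = add(-5, -5) = -10
  node4 = min2(2, -10) = -10
  node5 = max2(-5, -10) = -5
  node6 = mul(-5, -10) = 50

After the edit, cleaning proceeds:
  node2: a read changed (input4 -5->2; input4 -5->2) — executes, giving 4.
  node4: a read changed (node2 -10->4) — executes, giving 2.
  node5: a read changed (input4 -5->2; node4 -10->2) — executes, giving 2.
  node6: a read changed (node5 -5->2; node2 -10->4) — executes, giving 8.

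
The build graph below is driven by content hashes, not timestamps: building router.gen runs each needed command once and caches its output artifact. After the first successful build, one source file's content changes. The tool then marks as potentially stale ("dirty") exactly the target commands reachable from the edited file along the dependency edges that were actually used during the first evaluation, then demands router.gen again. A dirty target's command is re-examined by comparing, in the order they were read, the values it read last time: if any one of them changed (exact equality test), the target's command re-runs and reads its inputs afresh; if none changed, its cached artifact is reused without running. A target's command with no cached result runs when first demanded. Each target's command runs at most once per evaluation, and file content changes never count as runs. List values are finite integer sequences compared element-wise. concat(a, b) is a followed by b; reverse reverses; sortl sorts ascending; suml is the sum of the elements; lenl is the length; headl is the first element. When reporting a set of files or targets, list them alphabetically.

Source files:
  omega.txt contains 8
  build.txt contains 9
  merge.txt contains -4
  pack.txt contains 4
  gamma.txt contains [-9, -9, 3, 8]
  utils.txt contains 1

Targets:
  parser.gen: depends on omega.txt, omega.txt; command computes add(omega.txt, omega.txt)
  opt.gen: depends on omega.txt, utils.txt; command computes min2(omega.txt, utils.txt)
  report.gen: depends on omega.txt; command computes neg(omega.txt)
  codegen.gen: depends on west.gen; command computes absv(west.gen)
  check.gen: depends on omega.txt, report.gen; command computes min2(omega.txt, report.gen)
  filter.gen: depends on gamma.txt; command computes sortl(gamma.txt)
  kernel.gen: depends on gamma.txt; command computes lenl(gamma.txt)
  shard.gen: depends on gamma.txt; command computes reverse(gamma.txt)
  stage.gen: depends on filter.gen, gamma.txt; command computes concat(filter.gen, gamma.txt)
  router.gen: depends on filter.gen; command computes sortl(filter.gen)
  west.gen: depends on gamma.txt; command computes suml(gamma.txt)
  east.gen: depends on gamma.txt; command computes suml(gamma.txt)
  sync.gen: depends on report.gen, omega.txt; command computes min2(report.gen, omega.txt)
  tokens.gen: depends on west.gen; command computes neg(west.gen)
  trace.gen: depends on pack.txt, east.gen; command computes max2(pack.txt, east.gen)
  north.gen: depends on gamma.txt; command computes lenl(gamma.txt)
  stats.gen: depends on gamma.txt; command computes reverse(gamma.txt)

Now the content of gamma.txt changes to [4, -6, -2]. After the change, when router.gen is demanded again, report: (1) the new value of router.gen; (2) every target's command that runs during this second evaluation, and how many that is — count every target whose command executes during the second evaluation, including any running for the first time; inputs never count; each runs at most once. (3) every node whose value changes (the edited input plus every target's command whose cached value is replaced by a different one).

router.gen now evaluates to [-6, -2, 4].
Run set: filter.gen, router.gen (2 run).
Changed values: filter.gen, gamma.txt, router.gen.

Initial pass — values computed on the first demand:
  filter.gen = sortl([-9, -9, 3, 8]) = [-9, -9, 3, 8]
  router.gen = sortl([-9, -9, 3, 8]) = [-9, -9, 3, 8]

Second demand — change propagation:
  filter.gen: re-runs because gamma.txt [-9, -9, 3, 8]->[4, -6, -2]; new result [-6, -2, 4].
  router.gen: re-runs because filter.gen [-9, -9, 3, 8]->[-6, -2, 4]; new result [-6, -2, 4].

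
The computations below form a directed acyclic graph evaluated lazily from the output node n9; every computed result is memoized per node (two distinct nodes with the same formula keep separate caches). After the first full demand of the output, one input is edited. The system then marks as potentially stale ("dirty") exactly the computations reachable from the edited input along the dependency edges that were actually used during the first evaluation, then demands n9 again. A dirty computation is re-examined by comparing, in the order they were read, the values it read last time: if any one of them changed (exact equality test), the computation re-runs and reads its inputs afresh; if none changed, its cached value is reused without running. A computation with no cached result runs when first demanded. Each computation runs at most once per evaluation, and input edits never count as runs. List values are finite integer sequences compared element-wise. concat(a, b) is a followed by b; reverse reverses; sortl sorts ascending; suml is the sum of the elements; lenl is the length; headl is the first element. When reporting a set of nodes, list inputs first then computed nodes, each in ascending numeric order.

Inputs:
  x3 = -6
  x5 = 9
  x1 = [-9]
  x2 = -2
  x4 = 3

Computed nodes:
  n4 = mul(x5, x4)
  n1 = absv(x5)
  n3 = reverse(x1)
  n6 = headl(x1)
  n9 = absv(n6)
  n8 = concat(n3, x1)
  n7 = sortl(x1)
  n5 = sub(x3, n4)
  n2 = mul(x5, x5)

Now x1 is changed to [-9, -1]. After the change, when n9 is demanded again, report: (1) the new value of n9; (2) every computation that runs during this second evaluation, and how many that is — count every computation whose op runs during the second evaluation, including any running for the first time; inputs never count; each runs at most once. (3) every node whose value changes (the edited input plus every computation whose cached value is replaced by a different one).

Demanding n9 again yields 9.
1 computations run: n6.
The nodes whose values change: x1.
Note the absorption at n6: it re-runs yet its value is the same, leaving the output's value untouched.

First demand of the output computes:
  n6 = headl([-9]) = -9
  n9 = absv(-9) = 9

After the edit, cleaning proceeds:
  n6: a read changed (x1 [-9]->[-9, -1]) — executes, giving -9 — identical to its old value.
  n9: dirty, but its reads are unchanged (n6 unchanged); cached 9 stands.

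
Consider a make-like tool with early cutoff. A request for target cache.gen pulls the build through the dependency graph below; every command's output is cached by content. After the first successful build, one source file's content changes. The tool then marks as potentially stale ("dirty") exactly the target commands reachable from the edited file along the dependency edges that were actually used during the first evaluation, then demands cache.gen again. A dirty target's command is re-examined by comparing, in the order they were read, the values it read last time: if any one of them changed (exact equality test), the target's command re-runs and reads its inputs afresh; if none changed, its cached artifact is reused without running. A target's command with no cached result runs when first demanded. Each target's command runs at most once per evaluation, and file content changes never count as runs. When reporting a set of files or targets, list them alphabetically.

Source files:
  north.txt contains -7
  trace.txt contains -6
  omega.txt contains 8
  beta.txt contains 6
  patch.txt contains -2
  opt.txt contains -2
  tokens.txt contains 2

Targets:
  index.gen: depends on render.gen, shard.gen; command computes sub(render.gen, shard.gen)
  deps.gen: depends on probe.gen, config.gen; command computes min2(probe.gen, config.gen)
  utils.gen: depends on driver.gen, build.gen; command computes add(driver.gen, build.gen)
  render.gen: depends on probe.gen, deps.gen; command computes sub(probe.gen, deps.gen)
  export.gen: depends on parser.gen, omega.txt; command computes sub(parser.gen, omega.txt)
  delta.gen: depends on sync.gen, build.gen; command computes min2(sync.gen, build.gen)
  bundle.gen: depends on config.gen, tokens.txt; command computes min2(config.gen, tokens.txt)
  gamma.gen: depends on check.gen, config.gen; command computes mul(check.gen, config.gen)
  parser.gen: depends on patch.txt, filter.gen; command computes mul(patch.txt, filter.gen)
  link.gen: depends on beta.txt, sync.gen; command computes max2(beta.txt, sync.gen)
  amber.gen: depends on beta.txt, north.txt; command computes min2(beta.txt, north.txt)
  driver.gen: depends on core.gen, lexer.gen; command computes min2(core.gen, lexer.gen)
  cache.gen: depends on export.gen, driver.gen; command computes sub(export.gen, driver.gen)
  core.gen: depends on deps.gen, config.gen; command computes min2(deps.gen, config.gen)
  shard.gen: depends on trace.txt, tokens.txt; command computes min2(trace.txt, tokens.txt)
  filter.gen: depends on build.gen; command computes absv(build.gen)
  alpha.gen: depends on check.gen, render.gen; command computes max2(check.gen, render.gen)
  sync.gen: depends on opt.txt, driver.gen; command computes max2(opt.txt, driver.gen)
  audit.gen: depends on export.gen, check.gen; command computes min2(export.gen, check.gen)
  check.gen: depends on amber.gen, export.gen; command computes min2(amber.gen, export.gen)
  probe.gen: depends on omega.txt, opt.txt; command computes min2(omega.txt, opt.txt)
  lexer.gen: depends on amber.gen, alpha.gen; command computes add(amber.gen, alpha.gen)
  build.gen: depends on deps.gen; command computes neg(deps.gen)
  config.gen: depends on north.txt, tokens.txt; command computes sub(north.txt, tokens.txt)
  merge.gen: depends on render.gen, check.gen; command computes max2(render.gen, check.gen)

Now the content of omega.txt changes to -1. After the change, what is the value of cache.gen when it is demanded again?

First demand of the output computes:
  amber.gen = min2(6, -7) = -7
  config.gen = sub(-7, 2) = -9
  probe.gen = min2(8, -2) = -2
  deps.gen = min2(-2, -9) = -9
  build.gen = neg(-9) = 9
  core.gen = min2(-9, -9) = -9
  filter.gen = absv(9) = 9
  parser.gen = mul(-2, 9) = -18
  export.gen = sub(-18, 8) = -26
  check.gen = min2(-7, -26) = -26
  render.gen = sub(-2, -9) = 7
  alpha.gen = max2(-26, 7) = 7
  lexer.gen = add(-7, 7) = 0
  driver.gen = min2(-9, 0) = -9
  cache.gen = sub(-26, -9) = -17

After the edit, cleaning proceeds:
  probe.gen: a read changed (omega.txt 8->-1) — executes, giving -2 — identical to its old value.
  deps.gen: dirty, but its reads are unchanged (probe.gen unchanged, config.gen unchanged); cached -9 stands.
  build.gen: dirty, but its reads are unchanged (deps.gen unchanged); cached 9 stands.
  core.gen: dirty, but its reads are unchanged (deps.gen unchanged, config.gen unchanged); cached -9 stands.
  filter.gen: dirty, but its reads are unchanged (build.gen unchanged); cached 9 stands.
  parser.gen: dirty, but its reads are unchanged (patch.txt unchanged, filter.gen unchanged); cached -18 stands.
  export.gen: a read changed (omega.txt 8->-1) — executes, giving -17.
  check.gen: a read changed (export.gen -26->-17) — executes, giving -17.
  render.gen: dirty, but its reads are unchanged (probe.gen unchanged, deps.gen unchanged); cached 7 stands.
  alpha.gen: a read changed (check.gen -26->-17) — executes, giving 7 — identical to its old value.
  lexer.gen: dirty, but its reads are unchanged (amber.gen unchanged, alpha.gen unchanged); cached 0 stands.
  driver.gen: dirty, but its reads are unchanged (core.gen unchanged, lexer.gen unchanged); cached -9 stands.
  cache.gen: a read changed (export.gen -26->-17) — executes, giving -8.

Note where the cutoff bites: deps.gen is checked, finds nothing changed, and keeps its cache.

Demanding cache.gen again yields -8.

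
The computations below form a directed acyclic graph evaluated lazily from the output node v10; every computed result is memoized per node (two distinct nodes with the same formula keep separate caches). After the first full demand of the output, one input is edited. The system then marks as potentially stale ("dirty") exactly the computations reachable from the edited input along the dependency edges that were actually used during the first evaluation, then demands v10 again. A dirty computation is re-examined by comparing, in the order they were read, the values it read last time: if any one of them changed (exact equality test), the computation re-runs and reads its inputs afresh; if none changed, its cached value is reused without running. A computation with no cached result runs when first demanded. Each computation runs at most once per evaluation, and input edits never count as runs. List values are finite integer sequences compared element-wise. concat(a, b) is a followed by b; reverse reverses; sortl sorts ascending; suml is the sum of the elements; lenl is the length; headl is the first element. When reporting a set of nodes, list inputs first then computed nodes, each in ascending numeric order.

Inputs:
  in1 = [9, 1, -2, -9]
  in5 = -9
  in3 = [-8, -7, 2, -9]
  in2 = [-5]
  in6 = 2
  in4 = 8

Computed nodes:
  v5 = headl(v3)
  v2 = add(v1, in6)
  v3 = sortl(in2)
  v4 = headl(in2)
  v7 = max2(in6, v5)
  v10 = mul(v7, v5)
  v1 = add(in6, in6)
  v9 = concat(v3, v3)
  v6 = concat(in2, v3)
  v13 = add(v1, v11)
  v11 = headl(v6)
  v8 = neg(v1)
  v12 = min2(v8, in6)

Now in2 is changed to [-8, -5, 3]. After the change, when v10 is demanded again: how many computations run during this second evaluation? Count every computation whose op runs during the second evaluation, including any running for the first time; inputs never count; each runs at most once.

4 computations run: v3, v5, v7, v10.

First demand of the output computes:
  v3 = sortl([-5]) = [-5]
  v5 = headl([-5]) = -5
  v7 = max2(2, -5) = 2
  v10 = mul(2, -5) = -10

After the edit, cleaning proceeds:
  v3: a read changed (in2 [-5]->[-8, -5, 3]) — executes, giving [-8, -5, 3].
  v5: a read changed (v3 [-5]->[-8, -5, 3]) — executes, giving -8.
  v7: a read changed (v5 -5->-8) — executes, giving 2 — identical to its old value.
  v10: a read changed (v5 -5->-8) — executes, giving -16.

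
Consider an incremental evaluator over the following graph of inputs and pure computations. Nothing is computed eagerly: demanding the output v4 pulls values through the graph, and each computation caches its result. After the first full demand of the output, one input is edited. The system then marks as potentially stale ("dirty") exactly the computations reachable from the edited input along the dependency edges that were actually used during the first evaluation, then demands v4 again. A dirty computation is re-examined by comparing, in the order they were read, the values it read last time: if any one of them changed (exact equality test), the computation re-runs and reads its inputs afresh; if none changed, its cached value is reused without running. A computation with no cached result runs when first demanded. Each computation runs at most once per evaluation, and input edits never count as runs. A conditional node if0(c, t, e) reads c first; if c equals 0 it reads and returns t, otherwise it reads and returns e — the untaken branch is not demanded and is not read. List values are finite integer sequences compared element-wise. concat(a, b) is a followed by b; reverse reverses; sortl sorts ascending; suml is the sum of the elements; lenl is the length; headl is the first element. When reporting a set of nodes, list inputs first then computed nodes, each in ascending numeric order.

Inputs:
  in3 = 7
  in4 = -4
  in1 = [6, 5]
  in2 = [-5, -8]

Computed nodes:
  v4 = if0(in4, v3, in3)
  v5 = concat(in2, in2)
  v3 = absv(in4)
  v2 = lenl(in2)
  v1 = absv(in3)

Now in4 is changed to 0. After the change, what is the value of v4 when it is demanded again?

Initial pass — values computed on the first demand:
  v4 = if0(in4=-4 -> else branch in3) = 7

Second demand — change propagation:
  v3: newly demanded (no cache) — executes and yields 0.
  v4: re-runs because in4 -4->0; new result 0.

The important point: the flipped condition pulls in fresh nodes; v3 runs for the first time.

v4 now evaluates to 0.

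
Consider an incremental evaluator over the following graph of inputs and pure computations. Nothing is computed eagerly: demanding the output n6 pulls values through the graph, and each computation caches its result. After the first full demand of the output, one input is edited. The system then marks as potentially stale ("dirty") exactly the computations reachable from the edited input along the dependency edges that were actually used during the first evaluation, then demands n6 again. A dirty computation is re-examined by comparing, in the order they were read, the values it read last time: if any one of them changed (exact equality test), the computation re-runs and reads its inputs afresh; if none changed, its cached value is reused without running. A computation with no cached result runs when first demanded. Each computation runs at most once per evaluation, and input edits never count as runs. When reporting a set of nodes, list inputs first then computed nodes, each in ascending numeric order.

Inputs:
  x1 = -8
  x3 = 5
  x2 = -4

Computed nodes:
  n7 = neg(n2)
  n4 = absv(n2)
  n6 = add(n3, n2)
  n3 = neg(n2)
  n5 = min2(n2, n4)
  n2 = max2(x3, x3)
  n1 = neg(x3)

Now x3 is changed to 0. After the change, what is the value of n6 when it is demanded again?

n6 now evaluates to 0.

Initial pass — values computed on the first demand:
  n2 = max2(5, 5) = 5
  n3 = neg(5) = -5
  n6 = add(-5, 5) = 0

Second demand — change propagation:
  n2: re-runs because x3 5->0; x3 5->0; new result 0.
  n3: re-runs because n2 5->0; new result 0.
  n6: re-runs because n3 -5->0; n2 5->0; new result 0 (unchanged).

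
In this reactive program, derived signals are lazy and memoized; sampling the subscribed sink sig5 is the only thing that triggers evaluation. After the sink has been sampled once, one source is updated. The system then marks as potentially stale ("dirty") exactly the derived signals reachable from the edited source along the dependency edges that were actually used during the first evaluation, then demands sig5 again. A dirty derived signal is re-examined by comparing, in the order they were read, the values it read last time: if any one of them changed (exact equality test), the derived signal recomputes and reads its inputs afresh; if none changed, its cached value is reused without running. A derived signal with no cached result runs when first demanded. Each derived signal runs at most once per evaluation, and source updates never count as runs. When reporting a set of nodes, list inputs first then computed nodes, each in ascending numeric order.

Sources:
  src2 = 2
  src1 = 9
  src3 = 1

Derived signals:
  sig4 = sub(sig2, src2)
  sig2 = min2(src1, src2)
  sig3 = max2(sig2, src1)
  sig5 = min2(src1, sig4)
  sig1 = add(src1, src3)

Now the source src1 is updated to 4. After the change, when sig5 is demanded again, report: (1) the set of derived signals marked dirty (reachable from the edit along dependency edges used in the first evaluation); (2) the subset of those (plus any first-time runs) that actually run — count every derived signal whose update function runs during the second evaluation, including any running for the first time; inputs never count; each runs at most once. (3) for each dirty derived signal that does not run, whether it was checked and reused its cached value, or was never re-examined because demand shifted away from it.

The edit dirties: sig2, sig4, sig5.
2 derived signals run: sig2, sig5.
Cache hits after checking: sig4.
Note where the cutoff bites: sig4 is checked, finds nothing changed, and keeps its cache.

First demand of the output computes:
  sig2 = min2(9, 2) = 2
  sig4 = sub(2, 2) = 0
  sig5 = min2(9, 0) = 0

After the edit, cleaning proceeds:
  sig2: a read changed (src1 9->4) — executes, giving 2 — identical to its old value.
  sig4: dirty, but its reads are unchanged (sig2 unchanged, src2 unchanged); cached 0 stands.
  sig5: a read changed (src1 9->4) — executes, giving 0 — identical to its old value.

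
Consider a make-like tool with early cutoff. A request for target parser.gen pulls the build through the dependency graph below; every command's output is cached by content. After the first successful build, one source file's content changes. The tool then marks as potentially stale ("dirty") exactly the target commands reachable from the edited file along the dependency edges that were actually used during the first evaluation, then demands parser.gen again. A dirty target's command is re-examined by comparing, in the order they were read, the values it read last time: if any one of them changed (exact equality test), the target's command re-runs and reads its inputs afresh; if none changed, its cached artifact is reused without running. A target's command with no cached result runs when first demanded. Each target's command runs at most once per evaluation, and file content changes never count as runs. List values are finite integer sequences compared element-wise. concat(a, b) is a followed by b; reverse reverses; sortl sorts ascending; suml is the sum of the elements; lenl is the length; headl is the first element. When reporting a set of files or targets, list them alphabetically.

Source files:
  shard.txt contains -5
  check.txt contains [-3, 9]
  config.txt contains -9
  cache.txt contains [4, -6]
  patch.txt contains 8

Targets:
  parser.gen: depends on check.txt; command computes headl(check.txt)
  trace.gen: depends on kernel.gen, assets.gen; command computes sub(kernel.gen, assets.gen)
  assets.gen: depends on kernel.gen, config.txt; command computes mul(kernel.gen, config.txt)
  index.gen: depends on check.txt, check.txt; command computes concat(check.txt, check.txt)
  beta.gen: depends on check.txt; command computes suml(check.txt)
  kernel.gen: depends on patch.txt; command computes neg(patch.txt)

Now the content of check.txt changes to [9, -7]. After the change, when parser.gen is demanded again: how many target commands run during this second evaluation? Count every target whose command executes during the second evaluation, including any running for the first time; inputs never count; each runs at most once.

1 target commands run: parser.gen.

First demand of the output computes:
  parser.gen = headl([-3, 9]) = -3

After the edit, cleaning proceeds:
  parser.gen: a read changed (check.txt [-3, 9]->[9, -7]) — executes, giving 9.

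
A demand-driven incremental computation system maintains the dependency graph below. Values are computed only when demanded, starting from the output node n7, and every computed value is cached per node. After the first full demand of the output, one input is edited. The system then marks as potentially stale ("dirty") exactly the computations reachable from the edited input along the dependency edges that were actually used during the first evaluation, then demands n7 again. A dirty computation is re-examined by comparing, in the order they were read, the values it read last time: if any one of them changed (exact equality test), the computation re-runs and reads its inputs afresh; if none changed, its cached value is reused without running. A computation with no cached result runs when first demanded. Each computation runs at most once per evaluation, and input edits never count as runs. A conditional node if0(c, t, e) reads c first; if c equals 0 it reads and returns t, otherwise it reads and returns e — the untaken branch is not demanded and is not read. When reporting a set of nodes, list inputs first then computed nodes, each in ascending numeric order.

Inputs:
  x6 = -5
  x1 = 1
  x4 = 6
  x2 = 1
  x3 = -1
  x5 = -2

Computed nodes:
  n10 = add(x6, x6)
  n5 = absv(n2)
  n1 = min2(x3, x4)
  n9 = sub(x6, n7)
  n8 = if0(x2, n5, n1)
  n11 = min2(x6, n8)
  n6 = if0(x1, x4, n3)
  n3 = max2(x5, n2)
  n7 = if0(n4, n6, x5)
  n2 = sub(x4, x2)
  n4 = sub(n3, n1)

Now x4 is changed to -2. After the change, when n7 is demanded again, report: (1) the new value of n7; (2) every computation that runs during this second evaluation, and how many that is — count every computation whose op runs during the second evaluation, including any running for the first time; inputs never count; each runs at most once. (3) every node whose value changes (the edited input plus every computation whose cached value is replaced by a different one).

First evaluation (everything demanded from the output):
  n1 = min2(-1, 6) = -1
  n2 = sub(6, 1) = 5
  n3 = max2(-2, 5) = 5
  n4 = sub(5, -1) = 6
  n7 = if0(n4=6 -> else branch x5) = -2

Propagation after the edit:
  n1: runs — x4 6->-2; result -2.
  n2: runs — x4 6->-2; result -3.
  n3: runs — n2 5->-3; result -2.
  n4: runs — n3 5->-2; n1 -1->-2; result 0.
  n6: demanded for the first time — runs, produces -2.
  n7: runs — n4 6->0; result -2 (same value as before).

Key observation: a condition flipped, so demand reaches new nodes — n6 runs for the first time.

New value of n7: -2.
Computations that run: n1, n2, n3, n4, n6, n7 — 6 in total.
Values that change: x4, n1, n2, n3, n4.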